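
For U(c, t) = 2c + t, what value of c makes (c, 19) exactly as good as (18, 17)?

U(18, 17) = 53.
Set U(c, 19) = 53 and solve.
2c + 19 = 53 ⇒ 2c = 34 ⇒ c = 17.
Check: U(17, 19) = 53.

c = 17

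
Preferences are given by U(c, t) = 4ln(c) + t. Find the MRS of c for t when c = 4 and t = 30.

MU_c = 4/c, MU_t = 1.
MRS = 4/c ÷ 1.
At (4, 30): MRS = 1.
The indifference curve has slope −1 at this bundle.

MRS = 1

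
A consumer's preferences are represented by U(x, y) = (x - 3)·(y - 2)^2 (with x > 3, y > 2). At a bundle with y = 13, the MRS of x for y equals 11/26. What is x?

MU_x = (y−2)^2, MU_y = 2·(x−3)·(y−2).
MRS = (1/2)·(y−2)/(x−3).
Substitute y = 13: MRS = 5.5/(x − 3). Setting this equal to 11/26 gives x − 3 = 5.5/(11/26) = 13, so x = 16.

x = 16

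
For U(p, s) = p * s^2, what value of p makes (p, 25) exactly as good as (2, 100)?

U(2, 100) = 20000.
Set U(p, 25) = 20000 and solve.
With s = 25: 25^2 = 625, so p = 20000/625 = 32.
Check: U(32, 25) = 20000.

p = 32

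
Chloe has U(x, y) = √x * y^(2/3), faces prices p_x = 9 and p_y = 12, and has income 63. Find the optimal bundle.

MU_x = 0.5·x^(-0.5)·y^(2/3) and MU_y = 2/3·√x·y^(-1/3).
MRS = MU_x/MU_y = (0.75)·y/x.
Tangency: set MRS = p_x/p_y = 9/12 = 0.75.
So (0.75)·y/x = 0.75, i.e. y = x.
Substitute into the budget 9·x + 12·y = 63: 21·x = 63, so x* = 3.
Then y* = 3.

x* = 3, y* = 3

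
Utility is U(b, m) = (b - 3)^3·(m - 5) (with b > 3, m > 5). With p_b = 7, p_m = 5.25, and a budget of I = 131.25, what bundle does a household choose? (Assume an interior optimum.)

MU_b = 3·(b−3)^2·(m−5), MU_m = (b−3)^3.
MRS = (3/1)·(m−5)/(b−3).
Tangency: set MRS = p_b/p_m = 7/5.25 = 4/3.
So (3/1)·(m − 5)/(b − 3) = 4/3, i.e. (m − 5) = (4/9)·(b − 3).
Rewrite the budget in excess-of-subsistence terms: 7·(b − 3) + 5.25·(m − 5) = 131.25 − 7·3 − 5.25·5 = 84.
Substituting, (28/3)·(b − 3) = 84, so b − 3 = 9 and b* = 12.
Then m − 5 = (4/9)·9 = 4, so m* = 9.

b* = 12, m* = 9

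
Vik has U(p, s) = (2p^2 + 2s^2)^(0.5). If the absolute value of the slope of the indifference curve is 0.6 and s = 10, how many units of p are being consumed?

For CES with ρ = 2, MRS = (s/p)^(-1).
Setting (10/p)^(-1) = 0.6 gives 10/p = 5/3 and p = 6.

p = 6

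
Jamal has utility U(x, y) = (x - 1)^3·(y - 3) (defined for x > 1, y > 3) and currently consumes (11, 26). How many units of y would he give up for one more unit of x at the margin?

MU_x = 3·(x−1)^2·(y−3), MU_y = (x−1)^3.
MRS = (3/1)·(y−3)/(x−1).
At (11, 26): MRS = 6.9.
That is, one extra unit of x is worth 6.9 units of y at the margin.

MRS = 6.9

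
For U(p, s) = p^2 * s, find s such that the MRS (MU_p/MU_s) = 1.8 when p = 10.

s = 9

MU_p = 2·p·s and MU_s = p^2.
MRS = MU_p/MU_s = (2/1)·s/p.
Substitute p = 10: MRS = s/5. Setting s/5 = 1.8 gives s = 1.8·5 = 9.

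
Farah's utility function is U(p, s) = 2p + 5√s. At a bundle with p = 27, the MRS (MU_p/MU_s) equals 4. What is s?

s = 25

MU_p = 2, MU_s = 5/(2√s).
MRS = 2 ÷ (5/(2√s)).
MRS depends only on s: 0.8·√s = 4 ⇒ √s = 4/0.8 = 5 ⇒ s = 25.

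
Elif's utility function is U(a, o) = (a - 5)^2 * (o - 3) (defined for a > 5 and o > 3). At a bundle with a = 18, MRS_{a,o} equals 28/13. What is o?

o = 17

MU_a = 2·(a−5)·(o−3), MU_o = (a−5)^2.
MRS = (2/1)·(o−3)/(a−5).
Substitute a = 18: MRS = (o − 3)/6.5. Setting this equal to 28/13 gives o − 3 = (28/13)·6.5 = 14, so o = 17.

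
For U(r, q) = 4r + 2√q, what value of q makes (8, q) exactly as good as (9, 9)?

q = 25

U(9, 9) = 42.
Set U(8, q) = 42 and solve.
With r = 8: 2√q = 42 − 4·8 = 10, so √q = 5 and q = 25.
Check: U(8, 25) = 42.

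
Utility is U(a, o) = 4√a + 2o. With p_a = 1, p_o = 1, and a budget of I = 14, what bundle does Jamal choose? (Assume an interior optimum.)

MU_a = 4/(2√a), MU_o = 2.
MRS = 4/(2√a) ÷ 2.
Tangency: set MRS = p_a/p_o = 1/1 = 1.
MRS depends only on a: 1/√a = 1 ⇒ √a = 1/1 = 1 ⇒ a* = 1.
From the budget, 1·o = 14 − 1·1 = 13, so o* = 13.

a* = 1, o* = 13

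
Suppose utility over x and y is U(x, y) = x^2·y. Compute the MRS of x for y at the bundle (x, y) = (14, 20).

MRS = 20/7

MU_x = 2·x·y and MU_y = x^2.
MRS = MU_x/MU_y = (2/1)·y/x.
At (14, 20): MRS = 20/7.
The indifference curve has slope −20/7 at this bundle.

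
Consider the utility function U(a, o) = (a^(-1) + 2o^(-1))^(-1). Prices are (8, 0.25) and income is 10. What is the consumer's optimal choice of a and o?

For CES with ρ = -1, MRS = (1/2)·(o/a)^2.
Tangency: set MRS = p_a/p_o = 8/0.25 = 32.
So (o/a)^2 = 64; taking the square root, o/a = 8, i.e. o = 8·a.
Substitute into the budget 8·a + 0.25·o = 10: 10·a = 10, so a* = 1 and o* = 8·1 = 8.

a* = 1, o* = 8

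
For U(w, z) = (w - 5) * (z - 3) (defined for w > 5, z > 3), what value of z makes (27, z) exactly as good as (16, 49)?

z = 26

U(16, 49) = 506.
Set U(27, z) = 506 and solve.
With w = 27: (27 − 5) = 22, so (z − 3) = 506/22 = 23.
So z = 3 + 23 = 26.
Check: U(27, 26) = 506.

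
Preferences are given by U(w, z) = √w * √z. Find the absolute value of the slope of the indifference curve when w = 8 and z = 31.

MRS = 3.875

MU_w = 0.5·w^(-0.5)·√z and MU_z = 0.5·√w·z^(-0.5).
MRS = MU_w/MU_z = z/w.
At (8, 31): MRS = 3.875.
That is, one extra unit of w is worth 3.875 units of z at the margin.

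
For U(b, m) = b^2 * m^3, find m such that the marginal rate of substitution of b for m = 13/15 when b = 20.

MU_b = 2·b·m^3 and MU_m = 3·b^2·m^2.
MRS = MU_b/MU_m = (2/3)·m/b.
Substitute b = 20: MRS = m/30. Setting m/30 = 13/15 gives m = (13/15)·30 = 26.

m = 26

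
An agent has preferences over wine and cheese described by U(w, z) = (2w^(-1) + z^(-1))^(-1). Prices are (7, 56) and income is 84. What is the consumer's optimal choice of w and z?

w* = 4, z* = 1

For CES with ρ = -1, MRS = (2/1)·(z/w)^2.
Tangency: set MRS = p_w/p_z = 7/56 = 0.125.
So (z/w)^2 = 1/16; taking the square root, z/w = 0.25, i.e. z = 0.25·w.
Substitute into the budget 7·w + 56·z = 84: 21·w = 84, so w* = 4 and z* = 0.25·4 = 1.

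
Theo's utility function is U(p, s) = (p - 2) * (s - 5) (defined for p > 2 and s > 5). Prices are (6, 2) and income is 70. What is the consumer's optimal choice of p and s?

MU_p = (s−5), MU_s = (p−2).
MRS = (s−5)/(p−2).
Tangency: set MRS = p_p/p_s = 6/2 = 3.
So (s − 5)/(p − 2) = 3, i.e. (s − 5) = 3·(p − 2).
Rewrite the budget in excess-of-subsistence terms: 6·(p − 2) + 2·(s − 5) = 70 − 6·2 − 2·5 = 48.
Substituting, 12·(p − 2) = 48, so p − 2 = 4 and p* = 6.
Then s − 5 = 3·4 = 12, so s* = 17.

p* = 6, s* = 17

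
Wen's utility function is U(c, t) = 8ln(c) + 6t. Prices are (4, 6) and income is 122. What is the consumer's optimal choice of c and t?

c* = 2, t* = 19

MU_c = 8/c, MU_t = 6.
MRS = 8/c ÷ 6.
Tangency: set MRS = p_c/p_t = 4/6 = 2/3.
MRS depends only on c: (4/3)/c = 2/3 ⇒ c* = (4/3)/(2/3) = 2.
From the budget, 6·t = 122 − 4·2 = 114, so t* = 19.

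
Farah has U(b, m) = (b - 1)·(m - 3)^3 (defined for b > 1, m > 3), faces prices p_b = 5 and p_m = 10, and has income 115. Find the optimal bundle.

b* = 5, m* = 9

MU_b = (m−3)^3, MU_m = 3·(b−1)·(m−3)^2.
MRS = (1/3)·(m−3)/(b−1).
Tangency: set MRS = p_b/p_m = 5/10 = 0.5.
So (1/3)·(m − 3)/(b − 1) = 0.5, i.e. (m − 3) = 1.5·(b − 1).
Rewrite the budget in excess-of-subsistence terms: 5·(b − 1) + 10·(m − 3) = 115 − 5·1 − 10·3 = 80.
Substituting, 20·(b − 1) = 80, so b − 1 = 4 and b* = 5.
Then m − 3 = 1.5·4 = 6, so m* = 9.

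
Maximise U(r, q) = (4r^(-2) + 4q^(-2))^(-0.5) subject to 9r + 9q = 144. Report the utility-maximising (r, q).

For CES with ρ = -2, MRS = (q/r)^3.
Tangency: set MRS = p_r/p_q = 9/9 = 1.
So (q/r)^3 = 1; taking the cube root, q/r = 1, i.e. q = r.
Substitute into the budget 9·r + 9·q = 144: 18·r = 144, so r* = 8 and q* = 8.

r* = 8, q* = 8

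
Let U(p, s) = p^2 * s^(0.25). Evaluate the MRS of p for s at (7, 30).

MRS = 240/7

MU_p = 2·p·s^(0.25) and MU_s = 0.25·p^2·s^(-0.75).
MRS = MU_p/MU_s = (8)·s/p.
At (7, 30): MRS = 240/7.
The indifference curve has slope −240/7 at this bundle.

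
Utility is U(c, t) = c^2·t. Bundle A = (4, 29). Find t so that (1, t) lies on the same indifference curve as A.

U(4, 29) = 464.
Set U(1, t) = 464 and solve.
With c = 1: 1^2 = 1, so t = 464/1 = 464.
Check: U(1, 464) = 464.

t = 464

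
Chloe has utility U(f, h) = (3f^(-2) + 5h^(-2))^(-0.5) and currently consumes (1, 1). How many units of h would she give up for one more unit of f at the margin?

MRS = 0.6

For CES with ρ = -2, MRS = (3/5)·(h/f)^3.
At (1, 1): MRS = 0.6.
That is, one extra unit of f is worth 0.6 units of h at the margin.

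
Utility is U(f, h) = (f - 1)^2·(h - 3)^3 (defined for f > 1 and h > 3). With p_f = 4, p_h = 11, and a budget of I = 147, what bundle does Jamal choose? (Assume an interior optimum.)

f* = 12, h* = 9

MU_f = 2·(f−1)·(h−3)^3, MU_h = 3·(f−1)^2·(h−3)^2.
MRS = (2/3)·(h−3)/(f−1).
Tangency: set MRS = p_f/p_h = 4/11.
So (2/3)·(h − 3)/(f − 1) = 4/11, i.e. (h − 3) = (6/11)·(f − 1).
Rewrite the budget in excess-of-subsistence terms: 4·(f − 1) + 11·(h − 3) = 147 − 4·1 − 11·3 = 110.
Substituting, 10·(f − 1) = 110, so f − 1 = 11 and f* = 12.
Then h − 3 = (6/11)·11 = 6, so h* = 9.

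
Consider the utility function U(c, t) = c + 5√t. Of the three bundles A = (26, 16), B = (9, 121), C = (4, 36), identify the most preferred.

Evaluate utility at each bundle:
U(A) = 46.000.
U(B) = 64.000.
U(C) = 34.000.
Highest utility is B, so B ≻ A ≻ C.

Bundle B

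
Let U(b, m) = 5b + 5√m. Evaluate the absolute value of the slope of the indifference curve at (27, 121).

MU_b = 5, MU_m = 5/(2√m).
MRS = 5 ÷ (5/(2√m)).
At (27, 121): MRS = 22.
The indifference curve has slope −22 at this bundle.

MRS = 22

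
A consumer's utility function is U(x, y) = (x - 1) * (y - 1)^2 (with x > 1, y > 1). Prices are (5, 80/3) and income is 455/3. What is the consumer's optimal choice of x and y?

MU_x = (y−1)^2, MU_y = 2·(x−1)·(y−1).
MRS = (1/2)·(y−1)/(x−1).
Tangency: set MRS = p_x/p_y = 5/(80/3) = 3/16.
So (1/2)·(y − 1)/(x − 1) = 3/16, i.e. (y − 1) = 0.375·(x − 1).
Rewrite the budget in excess-of-subsistence terms: 5·(x − 1) + (80/3)·(y − 1) = 455/3 − 5·1 − (80/3)·1 = 120.
Substituting, 15·(x − 1) = 120, so x − 1 = 8 and x* = 9.
Then y − 1 = 0.375·8 = 3, so y* = 4.

x* = 9, y* = 4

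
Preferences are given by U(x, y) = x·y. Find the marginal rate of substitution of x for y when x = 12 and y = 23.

MRS = 23/12

MU_x = y and MU_y = x.
MRS = MU_x/MU_y = y/x.
At (12, 23): MRS = 23/12.
That is, one extra unit of x is worth 23/12 units of y at the margin.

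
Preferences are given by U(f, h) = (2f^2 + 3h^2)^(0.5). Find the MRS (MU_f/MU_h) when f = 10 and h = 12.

For CES with ρ = 2, MRS = (2/3)·(h/f)^(-1).
At (10, 12): MRS = 5/9.
So at (10, 12) the consumer would give up 5/9 units of h for one more unit of f.

MRS = 5/9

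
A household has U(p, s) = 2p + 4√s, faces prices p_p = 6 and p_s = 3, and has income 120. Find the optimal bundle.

MU_p = 2, MU_s = 4/(2√s).
MRS = 2 ÷ (4/(2√s)).
Tangency: set MRS = p_p/p_s = 6/3 = 2.
MRS depends only on s: √s = 2 ⇒ √s = 2 ⇒ s* = 4.
From the budget, 6·p = 120 − 3·4 = 108, so p* = 18.

p* = 18, s* = 4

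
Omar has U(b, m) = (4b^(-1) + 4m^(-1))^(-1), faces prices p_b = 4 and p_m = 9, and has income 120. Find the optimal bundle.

b* = 12, m* = 8

For CES with ρ = -1, MRS = (m/b)^2.
Tangency: set MRS = p_b/p_m = 4/9.
So (m/b)^2 = 4/9; taking the square root, m/b = 2/3, i.e. m = (2/3)·b.
Substitute into the budget 4·b + 9·m = 120: 10·b = 120, so b* = 12 and m* = (2/3)·12 = 8.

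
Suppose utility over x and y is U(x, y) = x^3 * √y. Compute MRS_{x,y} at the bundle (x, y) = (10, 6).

MU_x = 3·x^2·√y and MU_y = 0.5·x^3·y^(-0.5).
MRS = MU_x/MU_y = (6)·y/x.
At (10, 6): MRS = 3.6.
That is, one extra unit of x is worth 3.6 units of y at the margin.

MRS = 3.6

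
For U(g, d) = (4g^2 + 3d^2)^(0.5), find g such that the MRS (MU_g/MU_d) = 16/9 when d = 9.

g = 12

For CES with ρ = 2, MRS = (4/3)·(d/g)^(-1).
Setting (4/3)·(9/g)^(-1) = 16/9 gives (9/g)^(-1) = 4/3, so 9/g = 0.75 and g = 12.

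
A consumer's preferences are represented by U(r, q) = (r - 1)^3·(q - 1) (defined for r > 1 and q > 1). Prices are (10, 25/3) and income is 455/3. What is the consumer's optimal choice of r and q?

MU_r = 3·(r−1)^2·(q−1), MU_q = (r−1)^3.
MRS = (3/1)·(q−1)/(r−1).
Tangency: set MRS = p_r/p_q = 10/(25/3) = 1.2.
So (3/1)·(q − 1)/(r − 1) = 1.2, i.e. (q − 1) = 0.4·(r − 1).
Rewrite the budget in excess-of-subsistence terms: 10·(r − 1) + (25/3)·(q − 1) = 455/3 − 10·1 − (25/3)·1 = 400/3.
Substituting, (40/3)·(r − 1) = 400/3, so r − 1 = 10 and r* = 11.
Then q − 1 = 0.4·10 = 4, so q* = 5.

r* = 11, q* = 5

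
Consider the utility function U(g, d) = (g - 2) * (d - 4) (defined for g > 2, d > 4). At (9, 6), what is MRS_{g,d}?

MRS = 2/7

MU_g = (d−4), MU_d = (g−2).
MRS = (d−4)/(g−2).
At (9, 6): MRS = 2/7.
The indifference curve has slope −2/7 at this bundle.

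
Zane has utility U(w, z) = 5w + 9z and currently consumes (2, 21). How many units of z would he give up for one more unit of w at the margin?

MU_w = 5, MU_z = 9, so MRS = 5/9 at every bundle.
At (2, 21): MRS = 5/9.
That is, one extra unit of w is worth 5/9 units of z at the margin.

MRS = 5/9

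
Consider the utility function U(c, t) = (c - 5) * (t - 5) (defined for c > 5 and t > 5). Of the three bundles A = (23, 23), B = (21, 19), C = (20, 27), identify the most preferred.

Bundle C

Evaluate utility at each bundle:
U(A) = 324.
U(B) = 224.
U(C) = 330.
Highest utility is C, so C ≻ A ≻ B.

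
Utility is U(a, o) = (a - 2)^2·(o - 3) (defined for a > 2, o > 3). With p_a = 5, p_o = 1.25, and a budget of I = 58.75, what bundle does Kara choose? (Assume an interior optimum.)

MU_a = 2·(a−2)·(o−3), MU_o = (a−2)^2.
MRS = (2/1)·(o−3)/(a−2).
Tangency: set MRS = p_a/p_o = 5/1.25 = 4.
So (2/1)·(o − 3)/(a − 2) = 4, i.e. (o − 3) = 2·(a − 2).
Rewrite the budget in excess-of-subsistence terms: 5·(a − 2) + 1.25·(o − 3) = 58.75 − 5·2 − 1.25·3 = 45.
Substituting, 7.5·(a − 2) = 45, so a − 2 = 6 and a* = 8.
Then o − 3 = 2·6 = 12, so o* = 15.

a* = 8, o* = 15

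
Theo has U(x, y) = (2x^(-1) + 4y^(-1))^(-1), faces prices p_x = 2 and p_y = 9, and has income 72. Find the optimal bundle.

For CES with ρ = -1, MRS = (2/4)·(y/x)^2.
Tangency: set MRS = p_x/p_y = 2/9.
So (y/x)^2 = 4/9; taking the square root, y/x = 2/3, i.e. y = (2/3)·x.
Substitute into the budget 2·x + 9·y = 72: 8·x = 72, so x* = 9 and y* = (2/3)·9 = 6.

x* = 9, y* = 6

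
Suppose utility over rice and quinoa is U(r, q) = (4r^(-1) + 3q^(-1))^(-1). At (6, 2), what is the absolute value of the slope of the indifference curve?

MRS = 4/27

For CES with ρ = -1, MRS = (4/3)·(q/r)^2.
At (6, 2): MRS = 4/27.
The indifference curve has slope −4/27 at this bundle.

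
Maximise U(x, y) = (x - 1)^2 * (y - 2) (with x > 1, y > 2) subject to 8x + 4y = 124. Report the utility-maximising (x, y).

x* = 10, y* = 11

MU_x = 2·(x−1)·(y−2), MU_y = (x−1)^2.
MRS = (2/1)·(y−2)/(x−1).
Tangency: set MRS = p_x/p_y = 8/4 = 2.
So (2/1)·(y − 2)/(x − 1) = 2, i.e. (y − 2) = (x − 1).
Rewrite the budget in excess-of-subsistence terms: 8·(x − 1) + 4·(y − 2) = 124 − 8·1 − 4·2 = 108.
Substituting, 12·(x − 1) = 108, so x − 1 = 9 and x* = 10.
Then y − 2 = 9, so y* = 11.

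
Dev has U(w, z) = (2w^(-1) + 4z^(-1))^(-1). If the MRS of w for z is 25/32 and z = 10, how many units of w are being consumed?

w = 8

For CES with ρ = -1, MRS = (2/4)·(z/w)^2.
Setting (2/4)·(10/w)^2 = 25/32 gives (10/w)^2 = 25/16, so 10/w = 1.25 and w = 8.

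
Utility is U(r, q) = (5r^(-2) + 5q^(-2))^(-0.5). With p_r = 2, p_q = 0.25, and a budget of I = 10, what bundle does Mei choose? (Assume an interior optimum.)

For CES with ρ = -2, MRS = (q/r)^3.
Tangency: set MRS = p_r/p_q = 2/0.25 = 8.
So (q/r)^3 = 8; taking the cube root, q/r = 2, i.e. q = 2·r.
Substitute into the budget 2·r + 0.25·q = 10: 2.5·r = 10, so r* = 4 and q* = 2·4 = 8.

r* = 4, q* = 8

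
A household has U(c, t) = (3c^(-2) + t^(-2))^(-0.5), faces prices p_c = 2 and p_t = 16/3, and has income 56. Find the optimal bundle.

For CES with ρ = -2, MRS = (3/1)·(t/c)^3.
Tangency: set MRS = p_c/p_t = 2/(16/3) = 0.375.
So (t/c)^3 = 0.125; taking the cube root, t/c = 0.5, i.e. t = 0.5·c.
Substitute into the budget 2·c + (16/3)·t = 56: (14/3)·c = 56, so c* = 12 and t* = 0.5·12 = 6.

c* = 12, t* = 6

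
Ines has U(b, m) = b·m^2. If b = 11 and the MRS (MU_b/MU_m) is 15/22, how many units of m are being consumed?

m = 15

MU_b = m^2 and MU_m = 2·b·m.
MRS = MU_b/MU_m = (1/2)·m/b.
Substitute b = 11: MRS = m/22. Setting m/22 = 15/22 gives m = (15/22)·22 = 15.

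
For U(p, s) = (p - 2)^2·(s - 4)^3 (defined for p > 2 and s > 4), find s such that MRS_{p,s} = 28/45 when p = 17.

s = 18

MU_p = 2·(p−2)·(s−4)^3, MU_s = 3·(p−2)^2·(s−4)^2.
MRS = (2/3)·(s−4)/(p−2).
Substitute p = 17: MRS = (s − 4)/22.5. Setting this equal to 28/45 gives s − 4 = (28/45)·22.5 = 14, so s = 18.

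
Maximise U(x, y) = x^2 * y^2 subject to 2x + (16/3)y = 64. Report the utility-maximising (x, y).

MU_x = 2·x·y^2 and MU_y = 2·x^2·y.
MRS = MU_x/MU_y = y/x.
Tangency: set MRS = p_x/p_y = 2/(16/3) = 0.375.
So y/x = 0.375, i.e. y = 0.375·x.
Substitute into the budget 2·x + (16/3)·y = 64: 4·x = 64, so x* = 16.
Then y* = 0.375·16 = 6.

x* = 16, y* = 6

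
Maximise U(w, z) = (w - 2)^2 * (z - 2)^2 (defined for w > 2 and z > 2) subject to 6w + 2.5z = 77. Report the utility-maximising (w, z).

w* = 7, z* = 14

MU_w = 2·(w−2)·(z−2)^2, MU_z = 2·(w−2)^2·(z−2).
MRS = (z−2)/(w−2).
Tangency: set MRS = p_w/p_z = 6/2.5 = 2.4.
So (z − 2)/(w − 2) = 2.4, i.e. (z − 2) = 2.4·(w − 2).
Rewrite the budget in excess-of-subsistence terms: 6·(w − 2) + 2.5·(z − 2) = 77 − 6·2 − 2.5·2 = 60.
Substituting, 12·(w − 2) = 60, so w − 2 = 5 and w* = 7.
Then z − 2 = 2.4·5 = 12, so z* = 14.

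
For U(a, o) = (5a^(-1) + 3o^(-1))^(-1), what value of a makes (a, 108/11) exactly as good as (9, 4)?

U depends on (a, o) only through S = 5a^(-1) + 3o^(-1), so equal utility means equal S. At (9, 4): S = 47/36.
With o = 108/11: 3·(108/11)^(-1) = 11/36, so 5a^(-1) = 47/36 − 11/36 = 1, i.e. a^(-1) = 0.2.
Hence a = 1/0.2 = 5.
Check: U(5, 108/11) = 0.766.

a = 5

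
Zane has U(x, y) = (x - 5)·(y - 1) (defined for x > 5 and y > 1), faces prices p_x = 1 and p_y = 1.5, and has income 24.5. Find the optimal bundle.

MU_x = (y−1), MU_y = (x−5).
MRS = (y−1)/(x−5).
Tangency: set MRS = p_x/p_y = 1/1.5 = 2/3.
So (y − 1)/(x − 5) = 2/3, i.e. (y − 1) = (2/3)·(x − 5).
Rewrite the budget in excess-of-subsistence terms: 1·(x − 5) + 1.5·(y − 1) = 24.5 − 1·5 − 1.5·1 = 18.
Substituting, 2·(x − 5) = 18, so x − 5 = 9 and x* = 14.
Then y − 1 = (2/3)·9 = 6, so y* = 7.

x* = 14, y* = 7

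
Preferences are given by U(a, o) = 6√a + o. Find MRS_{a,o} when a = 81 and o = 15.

MU_a = 6/(2√a), MU_o = 1.
MRS = 6/(2√a) ÷ 1.
At (81, 15): MRS = 1/3.
That is, one extra unit of a is worth 1/3 units of o at the margin.

MRS = 1/3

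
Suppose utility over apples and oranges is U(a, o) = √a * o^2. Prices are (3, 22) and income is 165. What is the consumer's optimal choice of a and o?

a* = 11, o* = 6

MU_a = 0.5·a^(-0.5)·o^2 and MU_o = 2·√a·o.
MRS = MU_a/MU_o = (0.25)·o/a.
Tangency: set MRS = p_a/p_o = 3/22.
So (0.25)·o/a = 3/22, i.e. o = (6/11)·a.
Substitute into the budget 3·a + 22·o = 165: 15·a = 165, so a* = 11.
Then o* = (6/11)·11 = 6.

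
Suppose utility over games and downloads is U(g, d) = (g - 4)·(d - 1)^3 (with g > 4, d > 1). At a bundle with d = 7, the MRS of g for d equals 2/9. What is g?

MU_g = (d−1)^3, MU_d = 3·(g−4)·(d−1)^2.
MRS = (1/3)·(d−1)/(g−4).
Substitute d = 7: MRS = 2/(g − 4). Setting this equal to 2/9 gives g − 4 = 2/(2/9) = 9, so g = 13.

g = 13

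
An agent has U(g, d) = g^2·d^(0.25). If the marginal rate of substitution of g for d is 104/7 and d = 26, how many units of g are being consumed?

MU_g = 2·g·d^(0.25) and MU_d = 0.25·g^2·d^(-0.75).
MRS = MU_g/MU_d = (8)·d/g.
Substitute d = 26: MRS = 208/g. Setting 208/g = 104/7 gives g = 208/(104/7) = 14.

g = 14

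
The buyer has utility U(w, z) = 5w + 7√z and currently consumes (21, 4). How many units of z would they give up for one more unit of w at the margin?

MU_w = 5, MU_z = 7/(2√z).
MRS = 5 ÷ (7/(2√z)).
At (21, 4): MRS = 20/7.
So at (21, 4) the consumer would give up 20/7 units of z for one more unit of w.

MRS = 20/7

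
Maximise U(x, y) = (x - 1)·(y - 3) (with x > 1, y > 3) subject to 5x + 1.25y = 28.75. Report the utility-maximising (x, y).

MU_x = (y−3), MU_y = (x−1).
MRS = (y−3)/(x−1).
Tangency: set MRS = p_x/p_y = 5/1.25 = 4.
So (y − 3)/(x − 1) = 4, i.e. (y − 3) = 4·(x − 1).
Rewrite the budget in excess-of-subsistence terms: 5·(x − 1) + 1.25·(y − 3) = 28.75 − 5·1 − 1.25·3 = 20.
Substituting, 10·(x − 1) = 20, so x − 1 = 2 and x* = 3.
Then y − 3 = 4·2 = 8, so y* = 11.

x* = 3, y* = 11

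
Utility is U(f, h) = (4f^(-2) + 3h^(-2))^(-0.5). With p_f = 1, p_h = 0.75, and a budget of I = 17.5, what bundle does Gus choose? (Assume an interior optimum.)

f* = 10, h* = 10

For CES with ρ = -2, MRS = (4/3)·(h/f)^3.
Tangency: set MRS = p_f/p_h = 1/0.75 = 4/3.
So (h/f)^3 = 1; taking the cube root, h/f = 1, i.e. h = f.
Substitute into the budget 1·f + 0.75·h = 17.5: 1.75·f = 17.5, so f* = 10 and h* = 10.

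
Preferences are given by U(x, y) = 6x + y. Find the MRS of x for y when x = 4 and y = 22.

MRS = 6

MU_x = 6, MU_y = 1, so MRS = 6/1 = 6 at every bundle.
At (4, 22): MRS = 6.
The indifference curve has slope −6 at this bundle.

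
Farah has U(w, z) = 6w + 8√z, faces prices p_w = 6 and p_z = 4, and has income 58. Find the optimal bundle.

MU_w = 6, MU_z = 8/(2√z).
MRS = 6 ÷ (8/(2√z)).
Tangency: set MRS = p_w/p_z = 6/4 = 1.5.
MRS depends only on z: 1.5·√z = 1.5 ⇒ √z = 1.5/1.5 = 1 ⇒ z* = 1.
From the budget, 6·w = 58 − 4·1 = 54, so w* = 9.

w* = 9, z* = 1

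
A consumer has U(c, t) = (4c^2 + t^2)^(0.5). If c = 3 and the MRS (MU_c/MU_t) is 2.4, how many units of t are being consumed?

For CES with ρ = 2, MRS = (4/1)·(t/c)^(-1).
Setting (4/1)·(t/3)^(-1) = 2.4 gives (t/3)^(-1) = 0.6, so t/3 = 5/3 and t = 5.

t = 5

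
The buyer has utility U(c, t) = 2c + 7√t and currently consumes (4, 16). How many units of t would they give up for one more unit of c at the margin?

MRS = 16/7

MU_c = 2, MU_t = 7/(2√t).
MRS = 2 ÷ (7/(2√t)).
At (4, 16): MRS = 16/7.
That is, one extra unit of c is worth 16/7 units of t at the margin.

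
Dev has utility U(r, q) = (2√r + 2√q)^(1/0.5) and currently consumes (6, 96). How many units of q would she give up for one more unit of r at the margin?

MRS = 4

For CES with ρ = 0.5, MRS = √(q/r).
At (6, 96): MRS = 4.
The indifference curve has slope −4 at this bundle.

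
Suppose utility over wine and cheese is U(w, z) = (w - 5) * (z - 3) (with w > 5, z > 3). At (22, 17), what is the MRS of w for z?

MU_w = (z−3), MU_z = (w−5).
MRS = (z−3)/(w−5).
At (22, 17): MRS = 14/17.
That is, one extra unit of w is worth 14/17 units of z at the margin.

MRS = 14/17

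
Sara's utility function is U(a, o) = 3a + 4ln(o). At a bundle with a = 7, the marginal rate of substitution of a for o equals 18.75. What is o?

MU_a = 3, MU_o = 4/o.
MRS = 3 ÷ (4/o).
MRS depends only on o: 0.75·o = 18.75 ⇒ o = 18.75/0.75 = 25.

o = 25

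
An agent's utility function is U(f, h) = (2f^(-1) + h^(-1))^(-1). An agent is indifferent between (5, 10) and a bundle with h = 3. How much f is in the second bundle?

U depends on (f, h) only through S = 2f^(-1) + h^(-1), so equal utility means equal S. At (5, 10): S = 0.5.
With h = 3: 3^(-1) = 1/3, so 2f^(-1) = 0.5 − 1/3 = 1/6, i.e. f^(-1) = 1/12.
Hence f = 1/(1/12) = 12.
Check: U(12, 3) = 2.

f = 12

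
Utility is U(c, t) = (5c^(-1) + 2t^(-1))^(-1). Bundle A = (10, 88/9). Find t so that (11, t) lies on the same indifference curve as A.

U depends on (c, t) only through S = 5c^(-1) + 2t^(-1), so equal utility means equal S. At (10, 88/9): S = 31/44.
With c = 11: 5·11^(-1) = 5/11, so 2t^(-1) = 31/44 − 5/11 = 0.25, i.e. t^(-1) = 0.125.
Hence t = 1/0.125 = 8.
Check: U(11, 8) = 1.4194.

t = 8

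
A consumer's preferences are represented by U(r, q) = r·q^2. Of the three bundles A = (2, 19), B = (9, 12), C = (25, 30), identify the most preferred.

Bundle C

Evaluate utility at each bundle:
U(A) = 722.
U(B) = 1296.
U(C) = 22500.
Highest utility is C, so C ≻ B ≻ A.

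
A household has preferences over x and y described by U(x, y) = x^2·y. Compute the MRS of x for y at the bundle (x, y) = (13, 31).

MRS = 62/13

MU_x = 2·x·y and MU_y = x^2.
MRS = MU_x/MU_y = (2/1)·y/x.
At (13, 31): MRS = 62/13.
The indifference curve has slope −62/13 at this bundle.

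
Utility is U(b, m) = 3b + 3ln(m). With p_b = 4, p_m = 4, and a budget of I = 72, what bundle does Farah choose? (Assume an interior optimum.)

b* = 17, m* = 1

MU_b = 3, MU_m = 3/m.
MRS = 3 ÷ (3/m).
Tangency: set MRS = p_b/p_m = 4/4 = 1.
MRS depends only on m: m = 1 ⇒ m* = 1.
From the budget, 4·b = 72 − 4·1 = 68, so b* = 17.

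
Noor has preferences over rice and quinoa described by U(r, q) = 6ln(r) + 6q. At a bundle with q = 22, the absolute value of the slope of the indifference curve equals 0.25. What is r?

MU_r = 6/r, MU_q = 6.
MRS = 6/r ÷ 6.
MRS depends only on r: 1/r = 0.25 ⇒ r = 1/0.25 = 4.

r = 4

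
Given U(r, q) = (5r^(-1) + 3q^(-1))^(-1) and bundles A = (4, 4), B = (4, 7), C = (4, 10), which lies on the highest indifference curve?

Evaluate utility at each bundle:
U(A) = 0.500.
U(B) = 0.596.
U(C) = 0.645.
Highest utility is C, so C ≻ B ≻ A.

Bundle C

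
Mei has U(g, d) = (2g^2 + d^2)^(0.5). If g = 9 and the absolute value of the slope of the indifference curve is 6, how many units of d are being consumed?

For CES with ρ = 2, MRS = (2/1)·(d/g)^(-1).
Setting (2/1)·(d/9)^(-1) = 6 gives (d/9)^(-1) = 3, so d/9 = 1/3 and d = 3.

d = 3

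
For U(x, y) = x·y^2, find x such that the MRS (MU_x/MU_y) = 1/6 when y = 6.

MU_x = y^2 and MU_y = 2·x·y.
MRS = MU_x/MU_y = (1/2)·y/x.
Substitute y = 6: MRS = 3/x. Setting 3/x = 1/6 gives x = 3/(1/6) = 18.

x = 18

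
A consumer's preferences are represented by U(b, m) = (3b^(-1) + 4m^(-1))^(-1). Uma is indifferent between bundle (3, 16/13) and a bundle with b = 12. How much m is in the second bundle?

U depends on (b, m) only through S = 3b^(-1) + 4m^(-1), so equal utility means equal S. At (3, 16/13): S = 4.25.
With b = 12: 3·12^(-1) = 0.25, so 4m^(-1) = 4.25 − 0.25 = 4, i.e. m^(-1) = 1.
Hence m = 1/1 = 1.
Check: U(12, 1) = 0.2353.

m = 1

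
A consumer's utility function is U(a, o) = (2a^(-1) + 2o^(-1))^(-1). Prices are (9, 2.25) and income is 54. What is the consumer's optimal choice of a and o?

For CES with ρ = -1, MRS = (o/a)^2.
Tangency: set MRS = p_a/p_o = 9/2.25 = 4.
So (o/a)^2 = 4; taking the square root, o/a = 2, i.e. o = 2·a.
Substitute into the budget 9·a + 2.25·o = 54: 13.5·a = 54, so a* = 4 and o* = 2·4 = 8.

a* = 4, o* = 8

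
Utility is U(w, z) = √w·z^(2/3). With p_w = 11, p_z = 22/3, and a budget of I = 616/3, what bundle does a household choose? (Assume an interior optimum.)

MU_w = 0.5·w^(-0.5)·z^(2/3) and MU_z = 2/3·√w·z^(-1/3).
MRS = MU_w/MU_z = (0.75)·z/w.
Tangency: set MRS = p_w/p_z = 11/(22/3) = 1.5.
So (0.75)·z/w = 1.5, i.e. z = 2·w.
Substitute into the budget 11·w + (22/3)·z = 616/3: (77/3)·w = 616/3, so w* = 8.
Then z* = 2·8 = 16.

w* = 8, z* = 16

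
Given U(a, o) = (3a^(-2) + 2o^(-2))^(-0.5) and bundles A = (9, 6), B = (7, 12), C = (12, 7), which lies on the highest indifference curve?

Bundle C

Evaluate utility at each bundle:
U(A) = 3.286.
U(B) = 3.649.
U(C) = 4.027.
Highest utility is C, so C ≻ B ≻ A.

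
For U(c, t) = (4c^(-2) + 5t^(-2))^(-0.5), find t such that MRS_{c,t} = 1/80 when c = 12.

For CES with ρ = -2, MRS = (4/5)·(t/c)^3.
Setting (4/5)·(t/12)^3 = 1/80 gives (t/12)^3 = 1/64, so t/12 = 0.25 and t = 3.

t = 3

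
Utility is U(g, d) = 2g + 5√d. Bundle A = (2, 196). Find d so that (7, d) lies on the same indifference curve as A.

U(2, 196) = 74.
Set U(7, d) = 74 and solve.
With g = 7: 5√d = 74 − 2·7 = 60, so √d = 12 and d = 144.
Check: U(7, 144) = 74.

d = 144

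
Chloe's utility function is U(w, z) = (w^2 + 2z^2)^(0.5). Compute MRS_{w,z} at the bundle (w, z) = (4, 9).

MRS = 2/9

For CES with ρ = 2, MRS = (1/2)·(z/w)^(-1).
At (4, 9): MRS = 2/9.
That is, one extra unit of w is worth 2/9 units of z at the margin.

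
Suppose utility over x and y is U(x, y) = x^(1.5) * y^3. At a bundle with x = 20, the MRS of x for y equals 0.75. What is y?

MU_x = 1.5·√x·y^3 and MU_y = 3·x^(1.5)·y^2.
MRS = MU_x/MU_y = (0.5)·y/x.
Substitute x = 20: MRS = y/40. Setting y/40 = 0.75 gives y = 0.75·40 = 30.

y = 30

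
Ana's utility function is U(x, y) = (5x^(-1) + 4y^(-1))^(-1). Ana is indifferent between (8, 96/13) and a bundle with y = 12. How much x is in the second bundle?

U depends on (x, y) only through S = 5x^(-1) + 4y^(-1), so equal utility means equal S. At (8, 96/13): S = 7/6.
With y = 12: 4·12^(-1) = 1/3, so 5x^(-1) = 7/6 − 1/3 = 5/6, i.e. x^(-1) = 1/6.
Hence x = 1/(1/6) = 6.
Check: U(6, 12) = 0.8571.

x = 6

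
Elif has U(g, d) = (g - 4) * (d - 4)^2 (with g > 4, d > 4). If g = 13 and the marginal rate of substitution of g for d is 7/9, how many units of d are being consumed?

MU_g = (d−4)^2, MU_d = 2·(g−4)·(d−4).
MRS = (1/2)·(d−4)/(g−4).
Substitute g = 13: MRS = (d − 4)/18. Setting this equal to 7/9 gives d − 4 = (7/9)·18 = 14, so d = 18.

d = 18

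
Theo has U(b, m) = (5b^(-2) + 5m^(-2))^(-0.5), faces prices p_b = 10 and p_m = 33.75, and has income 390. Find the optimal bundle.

b* = 12, m* = 8

For CES with ρ = -2, MRS = (m/b)^3.
Tangency: set MRS = p_b/p_m = 10/33.75 = 8/27.
So (m/b)^3 = 8/27; taking the cube root, m/b = 2/3, i.e. m = (2/3)·b.
Substitute into the budget 10·b + 33.75·m = 390: 32.5·b = 390, so b* = 12 and m* = (2/3)·12 = 8.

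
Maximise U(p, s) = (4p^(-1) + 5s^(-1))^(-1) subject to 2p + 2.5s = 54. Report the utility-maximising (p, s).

p* = 12, s* = 12

For CES with ρ = -1, MRS = (4/5)·(s/p)^2.
Tangency: set MRS = p_p/p_s = 2/2.5 = 0.8.
So (s/p)^2 = 1; taking the square root, s/p = 1, i.e. s = p.
Substitute into the budget 2·p + 2.5·s = 54: 4.5·p = 54, so p* = 12 and s* = 12.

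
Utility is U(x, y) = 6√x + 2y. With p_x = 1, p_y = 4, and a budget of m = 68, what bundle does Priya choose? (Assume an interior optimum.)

x* = 36, y* = 8

MU_x = 6/(2√x), MU_y = 2.
MRS = 6/(2√x) ÷ 2.
Tangency: set MRS = p_x/p_y = 1/4 = 0.25.
MRS depends only on x: 1.5/√x = 0.25 ⇒ √x = 1.5/0.25 = 6 ⇒ x* = 36.
From the budget, 4·y = 68 − 1·36 = 32, so y* = 8.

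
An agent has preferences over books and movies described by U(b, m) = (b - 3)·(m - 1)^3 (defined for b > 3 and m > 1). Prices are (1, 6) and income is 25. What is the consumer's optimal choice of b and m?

MU_b = (m−1)^3, MU_m = 3·(b−3)·(m−1)^2.
MRS = (1/3)·(m−1)/(b−3).
Tangency: set MRS = p_b/p_m = 1/6.
So (1/3)·(m − 1)/(b − 3) = 1/6, i.e. (m − 1) = 0.5·(b − 3).
Rewrite the budget in excess-of-subsistence terms: 1·(b − 3) + 6·(m − 1) = 25 − 1·3 − 6·1 = 16.
Substituting, 4·(b − 3) = 16, so b − 3 = 4 and b* = 7.
Then m − 1 = 0.5·4 = 2, so m* = 3.

b* = 7, m* = 3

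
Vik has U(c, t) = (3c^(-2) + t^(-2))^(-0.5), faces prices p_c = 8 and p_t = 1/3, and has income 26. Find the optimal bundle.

c* = 3, t* = 6

For CES with ρ = -2, MRS = (3/1)·(t/c)^3.
Tangency: set MRS = p_c/p_t = 8/(1/3) = 24.
So (t/c)^3 = 8; taking the cube root, t/c = 2, i.e. t = 2·c.
Substitute into the budget 8·c + (1/3)·t = 26: (26/3)·c = 26, so c* = 3 and t* = 2·3 = 6.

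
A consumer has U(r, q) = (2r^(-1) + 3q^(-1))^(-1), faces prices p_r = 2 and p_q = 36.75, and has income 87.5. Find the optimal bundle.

For CES with ρ = -1, MRS = (2/3)·(q/r)^2.
Tangency: set MRS = p_r/p_q = 2/36.75 = 8/147.
So (q/r)^2 = 4/49; taking the square root, q/r = 2/7, i.e. q = (2/7)·r.
Substitute into the budget 2·r + 36.75·q = 87.5: 12.5·r = 87.5, so r* = 7 and q* = (2/7)·7 = 2.

r* = 7, q* = 2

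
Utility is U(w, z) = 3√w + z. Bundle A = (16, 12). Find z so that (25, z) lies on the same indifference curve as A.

U(16, 12) = 24.
Set U(25, z) = 24 and solve.
With w = 25: √25 = 5, so z = 24 − 3·5 = 9.
Check: U(25, 9) = 24.

z = 9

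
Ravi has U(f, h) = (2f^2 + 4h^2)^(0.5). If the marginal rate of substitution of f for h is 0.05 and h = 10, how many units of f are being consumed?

For CES with ρ = 2, MRS = (2/4)·(h/f)^(-1).
Setting (2/4)·(10/f)^(-1) = 0.05 gives (10/f)^(-1) = 0.1, so 10/f = 10 and f = 1.

f = 1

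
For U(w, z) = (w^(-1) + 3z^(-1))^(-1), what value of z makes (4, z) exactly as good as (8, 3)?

z = 24/7

U depends on (w, z) only through S = w^(-1) + 3z^(-1), so equal utility means equal S. At (8, 3): S = 1.125.
With w = 4: 4^(-1) = 0.25, so 3z^(-1) = 1.125 − 0.25 = 0.875, i.e. z^(-1) = 7/24.
Hence z = 1/(7/24) = 24/7.
Check: U(4, 24/7) = 0.8889.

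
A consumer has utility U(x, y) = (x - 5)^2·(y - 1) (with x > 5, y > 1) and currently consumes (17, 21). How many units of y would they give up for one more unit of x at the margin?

MU_x = 2·(x−5)·(y−1), MU_y = (x−5)^2.
MRS = (2/1)·(y−1)/(x−5).
At (17, 21): MRS = 10/3.
The indifference curve has slope −10/3 at this bundle.

MRS = 10/3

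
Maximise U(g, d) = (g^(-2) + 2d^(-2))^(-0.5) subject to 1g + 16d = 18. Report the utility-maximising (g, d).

For CES with ρ = -2, MRS = (1/2)·(d/g)^3.
Tangency: set MRS = p_g/p_d = 1/16.
So (d/g)^3 = 0.125; taking the cube root, d/g = 0.5, i.e. d = 0.5·g.
Substitute into the budget 1·g + 16·d = 18: 9·g = 18, so g* = 2 and d* = 0.5·2 = 1.

g* = 2, d* = 1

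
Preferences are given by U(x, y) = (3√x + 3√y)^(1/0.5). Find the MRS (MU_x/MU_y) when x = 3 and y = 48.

MRS = 4

For CES with ρ = 0.5, MRS = √(y/x).
At (3, 48): MRS = 4.
So at (3, 48) the consumer would give up 4 units of y for one more unit of x.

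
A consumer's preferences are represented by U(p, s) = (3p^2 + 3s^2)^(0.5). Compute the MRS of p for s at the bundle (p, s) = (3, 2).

MRS = 1.5

For CES with ρ = 2, MRS = (s/p)^(-1).
At (3, 2): MRS = 1.5.
The indifference curve has slope −1.5 at this bundle.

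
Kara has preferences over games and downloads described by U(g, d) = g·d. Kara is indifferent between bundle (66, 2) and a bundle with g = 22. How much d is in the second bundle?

U(66, 2) = 132.
Set U(22, d) = 132 and solve.
With g = 22: d = 132/22 = 6.
Check: U(22, 6) = 132.

d = 6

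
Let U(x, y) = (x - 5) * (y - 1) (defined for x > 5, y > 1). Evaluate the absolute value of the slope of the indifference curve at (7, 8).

MRS = 3.5

MU_x = (y−1), MU_y = (x−5).
MRS = (y−1)/(x−5).
At (7, 8): MRS = 3.5.
That is, one extra unit of x is worth 3.5 units of y at the margin.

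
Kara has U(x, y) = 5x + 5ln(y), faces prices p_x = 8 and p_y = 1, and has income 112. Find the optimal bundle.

MU_x = 5, MU_y = 5/y.
MRS = 5 ÷ (5/y).
Tangency: set MRS = p_x/p_y = 8/1 = 8.
MRS depends only on y: y = 8 ⇒ y* = 8.
From the budget, 8·x = 112 − 1·8 = 104, so x* = 13.

x* = 13, y* = 8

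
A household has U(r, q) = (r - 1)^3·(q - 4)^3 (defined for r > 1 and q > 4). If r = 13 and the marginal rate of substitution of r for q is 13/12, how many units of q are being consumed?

MU_r = 3·(r−1)^2·(q−4)^3, MU_q = 3·(r−1)^3·(q−4)^2.
MRS = (q−4)/(r−1).
Substitute r = 13: MRS = (q − 4)/12. Setting this equal to 13/12 gives q − 4 = (13/12)·12 = 13, so q = 17.

q = 17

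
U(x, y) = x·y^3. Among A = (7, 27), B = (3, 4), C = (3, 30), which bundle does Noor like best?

Evaluate utility at each bundle:
U(A) = 137781.
U(B) = 192.
U(C) = 81000.
Highest utility is A, so A ≻ C ≻ B.

Bundle A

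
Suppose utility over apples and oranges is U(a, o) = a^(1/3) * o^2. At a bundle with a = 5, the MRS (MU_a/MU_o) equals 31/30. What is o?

o = 31

MU_a = 1/3·a^(-2/3)·o^2 and MU_o = 2·a^(1/3)·o.
MRS = MU_a/MU_o = (1/6)·o/a.
Substitute a = 5: MRS = o/30. Setting o/30 = 31/30 gives o = (31/30)·30 = 31.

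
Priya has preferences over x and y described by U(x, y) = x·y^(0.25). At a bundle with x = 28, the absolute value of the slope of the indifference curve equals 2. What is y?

y = 14

MU_x = y^(0.25) and MU_y = 0.25·x·y^(-0.75).
MRS = MU_x/MU_y = (4)·y/x.
Substitute x = 28: MRS = y/7. Setting y/7 = 2 gives y = 2·7 = 14.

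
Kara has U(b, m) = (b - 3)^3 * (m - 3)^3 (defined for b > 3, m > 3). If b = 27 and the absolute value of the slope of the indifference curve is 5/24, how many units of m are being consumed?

MU_b = 3·(b−3)^2·(m−3)^3, MU_m = 3·(b−3)^3·(m−3)^2.
MRS = (m−3)/(b−3).
Substitute b = 27: MRS = (m − 3)/24. Setting this equal to 5/24 gives m − 3 = (5/24)·24 = 5, so m = 8.

m = 8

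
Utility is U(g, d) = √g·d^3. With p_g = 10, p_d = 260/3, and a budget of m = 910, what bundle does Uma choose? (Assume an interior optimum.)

g* = 13, d* = 9

MU_g = 0.5·g^(-0.5)·d^3 and MU_d = 3·√g·d^2.
MRS = MU_g/MU_d = (1/6)·d/g.
Tangency: set MRS = p_g/p_d = 10/(260/3) = 3/26.
So (1/6)·d/g = 3/26, i.e. d = (9/13)·g.
Substitute into the budget 10·g + (260/3)·d = 910: 70·g = 910, so g* = 13.
Then d* = (9/13)·13 = 9.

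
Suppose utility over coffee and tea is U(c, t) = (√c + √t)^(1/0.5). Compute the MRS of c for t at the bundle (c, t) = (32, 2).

MRS = 0.25

For CES with ρ = 0.5, MRS = √(t/c).
At (32, 2): MRS = 0.25.
The indifference curve has slope −0.25 at this bundle.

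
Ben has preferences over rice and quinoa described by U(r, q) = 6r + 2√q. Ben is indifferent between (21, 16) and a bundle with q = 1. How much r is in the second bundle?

r = 22

U(21, 16) = 134.
Set U(r, 1) = 134 and solve.
With q = 1: √1 = 1, so 6r = 134 − 2·1 = 132 and r = 22.
Check: U(22, 1) = 134.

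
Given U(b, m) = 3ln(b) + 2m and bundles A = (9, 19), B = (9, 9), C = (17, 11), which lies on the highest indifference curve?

Evaluate utility at each bundle:
U(A) = 44.592.
U(B) = 24.592.
U(C) = 30.500.
Highest utility is A, so A ≻ C ≻ B.

Bundle A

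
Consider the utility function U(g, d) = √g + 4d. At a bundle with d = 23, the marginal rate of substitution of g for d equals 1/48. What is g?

g = 36

MU_g = 1/(2√g), MU_d = 4.
MRS = 1/(2√g) ÷ 4.
MRS depends only on g: 0.125/√g = 1/48 ⇒ √g = 0.125/(1/48) = 6 ⇒ g = 36.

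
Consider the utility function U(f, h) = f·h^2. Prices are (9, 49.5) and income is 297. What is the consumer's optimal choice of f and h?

MU_f = h^2 and MU_h = 2·f·h.
MRS = MU_f/MU_h = (1/2)·h/f.
Tangency: set MRS = p_f/p_h = 9/49.5 = 2/11.
So (1/2)·h/f = 2/11, i.e. h = (4/11)·f.
Substitute into the budget 9·f + 49.5·h = 297: 27·f = 297, so f* = 11.
Then h* = (4/11)·11 = 4.

f* = 11, h* = 4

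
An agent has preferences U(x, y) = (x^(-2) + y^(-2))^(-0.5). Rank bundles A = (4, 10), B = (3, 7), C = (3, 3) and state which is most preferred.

Evaluate utility at each bundle:
U(A) = 3.714.
U(B) = 2.757.
U(C) = 2.121.
Highest utility is A, so A ≻ B ≻ C.

Bundle A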